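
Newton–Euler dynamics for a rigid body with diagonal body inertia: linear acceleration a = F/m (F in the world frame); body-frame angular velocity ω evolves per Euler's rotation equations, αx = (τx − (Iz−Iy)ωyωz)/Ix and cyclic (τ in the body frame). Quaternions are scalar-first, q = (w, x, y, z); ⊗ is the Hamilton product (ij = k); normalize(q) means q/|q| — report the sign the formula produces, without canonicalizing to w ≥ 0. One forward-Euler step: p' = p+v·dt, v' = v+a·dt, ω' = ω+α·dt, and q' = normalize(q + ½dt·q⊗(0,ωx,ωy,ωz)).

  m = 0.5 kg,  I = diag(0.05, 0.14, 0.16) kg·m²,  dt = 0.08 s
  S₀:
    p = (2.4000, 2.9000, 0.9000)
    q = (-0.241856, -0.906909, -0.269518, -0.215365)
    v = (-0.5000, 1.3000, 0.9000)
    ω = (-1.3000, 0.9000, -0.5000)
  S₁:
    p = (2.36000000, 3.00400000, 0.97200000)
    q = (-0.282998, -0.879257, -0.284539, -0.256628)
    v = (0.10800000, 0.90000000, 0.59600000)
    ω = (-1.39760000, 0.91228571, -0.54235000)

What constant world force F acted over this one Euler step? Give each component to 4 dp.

F = (3.8000, -2.5000, -1.9000)

v₁ − v₀ = (0.60800000, -0.40000000, -0.30400000)
applied force F = (3.8000, -2.5000, -1.9000)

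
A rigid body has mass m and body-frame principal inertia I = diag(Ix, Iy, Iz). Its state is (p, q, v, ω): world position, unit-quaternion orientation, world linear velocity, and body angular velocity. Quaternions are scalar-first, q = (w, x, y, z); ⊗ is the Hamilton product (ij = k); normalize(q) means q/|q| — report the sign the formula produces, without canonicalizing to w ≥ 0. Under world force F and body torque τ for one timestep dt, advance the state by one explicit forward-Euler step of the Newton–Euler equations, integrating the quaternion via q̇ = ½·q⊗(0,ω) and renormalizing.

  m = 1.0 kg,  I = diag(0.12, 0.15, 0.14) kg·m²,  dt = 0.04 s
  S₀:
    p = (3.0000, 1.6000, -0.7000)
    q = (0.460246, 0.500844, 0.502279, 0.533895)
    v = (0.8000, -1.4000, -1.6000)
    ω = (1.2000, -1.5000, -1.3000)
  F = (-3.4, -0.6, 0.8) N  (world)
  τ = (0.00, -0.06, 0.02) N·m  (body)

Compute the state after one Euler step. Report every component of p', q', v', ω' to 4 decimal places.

p' = p + v·dt = (3.0320, 1.5440, -0.7640)
v + (F/m)dt = (0.6640, -1.4240, -1.5680)
gyro term ω×Iω = (-0.0195, 0.0312, -0.0540)
(τ − ω×Iω)/I = (0.1625, -0.6080, 0.5286)
new body rate ω' = (1.2065, -1.5243, -1.2789)
2q̇ = q⊗(0,ω) = (0.8464692, 0.7001750, 0.6014022, -1.9523206)
updated quaternion q' = (0.4767, 0.5143, 0.5138, 0.4943)

p' = (3.0320, 1.5440, -0.7640)
q' = (0.4767, 0.5143, 0.5138, 0.4943)
v' = (0.6640, -1.4240, -1.5680)
ω' = (1.2065, -1.5243, -1.2789)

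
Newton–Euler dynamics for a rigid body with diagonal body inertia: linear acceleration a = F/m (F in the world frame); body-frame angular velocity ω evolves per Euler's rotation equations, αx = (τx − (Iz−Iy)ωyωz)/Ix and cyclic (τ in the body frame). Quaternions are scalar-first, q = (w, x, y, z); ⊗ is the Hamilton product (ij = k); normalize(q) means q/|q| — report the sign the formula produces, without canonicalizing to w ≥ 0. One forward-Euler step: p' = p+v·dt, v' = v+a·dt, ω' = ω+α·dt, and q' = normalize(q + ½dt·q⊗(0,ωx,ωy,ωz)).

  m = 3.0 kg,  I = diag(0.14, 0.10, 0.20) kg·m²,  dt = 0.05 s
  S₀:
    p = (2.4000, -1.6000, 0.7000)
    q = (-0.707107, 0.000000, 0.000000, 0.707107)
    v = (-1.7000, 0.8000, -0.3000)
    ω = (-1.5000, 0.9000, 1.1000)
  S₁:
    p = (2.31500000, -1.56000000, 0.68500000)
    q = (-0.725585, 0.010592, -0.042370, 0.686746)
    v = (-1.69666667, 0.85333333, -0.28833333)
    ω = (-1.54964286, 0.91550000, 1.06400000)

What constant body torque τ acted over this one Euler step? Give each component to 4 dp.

τ = (-0.0400, 0.1300, -0.0900)

ω₁ − ω₀ = (-0.04964286, 0.01550000, -0.03600000)
I·α + gyro = (-0.0400, 0.1300, -0.0900)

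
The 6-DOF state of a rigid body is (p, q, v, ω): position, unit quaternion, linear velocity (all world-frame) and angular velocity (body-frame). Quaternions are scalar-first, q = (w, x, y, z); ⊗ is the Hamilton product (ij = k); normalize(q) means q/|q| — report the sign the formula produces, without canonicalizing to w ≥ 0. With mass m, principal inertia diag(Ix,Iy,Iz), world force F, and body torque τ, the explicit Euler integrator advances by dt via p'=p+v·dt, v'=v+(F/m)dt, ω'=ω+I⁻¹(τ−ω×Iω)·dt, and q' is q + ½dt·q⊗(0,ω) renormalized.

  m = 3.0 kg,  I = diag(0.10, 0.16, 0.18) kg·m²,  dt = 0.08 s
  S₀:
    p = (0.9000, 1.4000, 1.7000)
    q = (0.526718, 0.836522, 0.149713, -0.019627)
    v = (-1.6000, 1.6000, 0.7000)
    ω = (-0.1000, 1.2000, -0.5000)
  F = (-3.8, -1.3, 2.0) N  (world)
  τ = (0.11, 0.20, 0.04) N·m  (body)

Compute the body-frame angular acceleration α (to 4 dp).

precession coupling ω×(Iω) = (-0.0120, -0.0040, -0.0072)
α = I⁻¹(τ − ω×Iω) = (1.2200, 1.2750, 0.2622)

α = (1.2200, 1.2750, 0.2622)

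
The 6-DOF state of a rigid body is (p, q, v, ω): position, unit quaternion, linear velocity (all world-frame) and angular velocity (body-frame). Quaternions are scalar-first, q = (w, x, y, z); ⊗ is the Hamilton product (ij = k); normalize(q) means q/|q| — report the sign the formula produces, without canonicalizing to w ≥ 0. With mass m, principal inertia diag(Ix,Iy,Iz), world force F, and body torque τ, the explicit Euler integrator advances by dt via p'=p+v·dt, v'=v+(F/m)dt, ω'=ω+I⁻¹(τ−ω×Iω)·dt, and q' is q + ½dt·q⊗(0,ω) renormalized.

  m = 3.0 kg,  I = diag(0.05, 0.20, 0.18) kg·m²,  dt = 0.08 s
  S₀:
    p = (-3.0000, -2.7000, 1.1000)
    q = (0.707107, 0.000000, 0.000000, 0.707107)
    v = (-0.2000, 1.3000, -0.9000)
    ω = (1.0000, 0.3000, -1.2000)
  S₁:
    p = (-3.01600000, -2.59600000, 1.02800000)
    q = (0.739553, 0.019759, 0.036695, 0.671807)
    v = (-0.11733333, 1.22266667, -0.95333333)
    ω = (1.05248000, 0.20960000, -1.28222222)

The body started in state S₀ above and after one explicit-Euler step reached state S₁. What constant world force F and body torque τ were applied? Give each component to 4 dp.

ω₁ − ω₀ = (0.05248000, -0.09040000, -0.08222222)
ω₀×(Iω₀) = (0.0072, 0.1560, 0.0450)
I·α + gyro = (0.0400, -0.0700, -0.1400)
Δv = v₁−v₀ = (0.08266667, -0.07733333, -0.05333333)
m·(v₁−v₀)/dt = (3.1000, -2.9000, -2.0000)

F = (3.1000, -2.9000, -2.0000)
τ = (0.0400, -0.0700, -0.1400)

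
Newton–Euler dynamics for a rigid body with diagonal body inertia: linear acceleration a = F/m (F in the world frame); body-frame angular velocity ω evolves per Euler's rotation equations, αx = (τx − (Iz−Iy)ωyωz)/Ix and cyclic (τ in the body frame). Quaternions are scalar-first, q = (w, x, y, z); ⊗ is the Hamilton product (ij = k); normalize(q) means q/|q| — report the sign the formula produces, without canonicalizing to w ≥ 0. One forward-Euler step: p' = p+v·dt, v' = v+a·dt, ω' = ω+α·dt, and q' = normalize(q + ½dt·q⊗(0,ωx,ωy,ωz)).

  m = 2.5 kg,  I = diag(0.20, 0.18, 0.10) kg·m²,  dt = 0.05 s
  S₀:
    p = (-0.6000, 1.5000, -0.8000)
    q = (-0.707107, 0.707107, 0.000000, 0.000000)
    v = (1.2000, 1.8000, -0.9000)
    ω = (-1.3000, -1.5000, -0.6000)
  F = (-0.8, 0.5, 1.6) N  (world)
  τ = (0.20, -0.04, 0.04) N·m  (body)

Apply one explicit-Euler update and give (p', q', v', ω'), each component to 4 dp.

p' = (-0.5400, 1.5900, -0.8450)
q' = (-0.6832, 0.7291, 0.0371, -0.0159)
v' = (1.1840, 1.8100, -0.8680)
ω' = (-1.2320, -1.5328, -0.5605)

a = (-0.3200, 0.2000, 0.6400)
new position p' = (-0.5400, 1.5900, -0.8450)
v' = v + a·dt = (1.1840, 1.8100, -0.8680)
precession coupling ω×(Iω) = (-0.0720, 0.0780, -0.0390)
angular accel α = (1.3600, -0.6556, 0.7900)
new body rate ω' = (-1.2320, -1.5328, -0.5605)
q⊗(0,ω) = (0.9192391, 0.9192391, 1.4849247, -0.6363963)
q' = normalize(q + ½dt·q⊗(0,ω)) = (-0.6832, 0.7291, 0.0371, -0.0159)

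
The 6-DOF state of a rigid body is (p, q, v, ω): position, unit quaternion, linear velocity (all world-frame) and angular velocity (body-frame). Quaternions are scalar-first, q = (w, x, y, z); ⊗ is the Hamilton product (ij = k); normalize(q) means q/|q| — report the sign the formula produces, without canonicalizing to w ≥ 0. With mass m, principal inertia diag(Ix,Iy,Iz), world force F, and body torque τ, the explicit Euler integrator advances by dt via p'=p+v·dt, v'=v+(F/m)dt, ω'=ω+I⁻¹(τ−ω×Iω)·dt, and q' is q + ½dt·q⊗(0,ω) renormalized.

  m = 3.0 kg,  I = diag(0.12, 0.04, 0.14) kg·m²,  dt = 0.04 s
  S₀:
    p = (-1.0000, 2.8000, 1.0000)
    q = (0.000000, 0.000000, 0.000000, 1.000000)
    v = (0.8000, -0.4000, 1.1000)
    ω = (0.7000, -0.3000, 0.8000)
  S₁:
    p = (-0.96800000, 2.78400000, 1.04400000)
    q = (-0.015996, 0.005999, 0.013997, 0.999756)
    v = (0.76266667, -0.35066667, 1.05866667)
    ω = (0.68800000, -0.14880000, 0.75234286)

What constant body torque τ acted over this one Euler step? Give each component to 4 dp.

τ = (-0.0600, 0.1400, -0.1500)

Δω = ω₁−ω₀ = (-0.01200000, 0.15120000, -0.04765714)
τ = I·(Δω/dt) + ω₀×(Iω₀) = (-0.0600, 0.1400, -0.1500)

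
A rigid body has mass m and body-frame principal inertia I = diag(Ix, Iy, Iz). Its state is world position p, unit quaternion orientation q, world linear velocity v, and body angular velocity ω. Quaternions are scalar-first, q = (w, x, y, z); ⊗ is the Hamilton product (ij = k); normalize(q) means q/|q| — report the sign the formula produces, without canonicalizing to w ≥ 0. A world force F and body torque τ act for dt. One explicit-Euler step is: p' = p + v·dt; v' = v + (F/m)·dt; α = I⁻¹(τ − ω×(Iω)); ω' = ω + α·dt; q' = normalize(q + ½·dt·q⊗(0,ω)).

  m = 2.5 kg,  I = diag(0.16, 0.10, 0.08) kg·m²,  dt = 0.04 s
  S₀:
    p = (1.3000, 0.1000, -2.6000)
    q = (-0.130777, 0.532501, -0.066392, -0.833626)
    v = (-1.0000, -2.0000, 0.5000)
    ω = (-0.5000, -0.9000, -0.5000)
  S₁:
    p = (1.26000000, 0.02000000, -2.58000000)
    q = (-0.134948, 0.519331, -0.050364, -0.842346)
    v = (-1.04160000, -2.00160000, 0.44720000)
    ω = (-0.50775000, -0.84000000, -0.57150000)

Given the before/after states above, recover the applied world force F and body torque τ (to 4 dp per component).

velocity change Δv = (-0.04160000, -0.00160000, -0.05280000)
F = m·Δv/dt = (-2.6000, -0.1000, -3.3000)
Δω = ω₁−ω₀ = (-0.00775000, 0.06000000, -0.07150000)
precession coupling = (-0.0090, 0.0200, -0.0270)
applied torque τ = (-0.0400, 0.1700, -0.1700)

F = (-2.6000, -0.1000, -3.3000)
τ = (-0.0400, 0.1700, -0.1700)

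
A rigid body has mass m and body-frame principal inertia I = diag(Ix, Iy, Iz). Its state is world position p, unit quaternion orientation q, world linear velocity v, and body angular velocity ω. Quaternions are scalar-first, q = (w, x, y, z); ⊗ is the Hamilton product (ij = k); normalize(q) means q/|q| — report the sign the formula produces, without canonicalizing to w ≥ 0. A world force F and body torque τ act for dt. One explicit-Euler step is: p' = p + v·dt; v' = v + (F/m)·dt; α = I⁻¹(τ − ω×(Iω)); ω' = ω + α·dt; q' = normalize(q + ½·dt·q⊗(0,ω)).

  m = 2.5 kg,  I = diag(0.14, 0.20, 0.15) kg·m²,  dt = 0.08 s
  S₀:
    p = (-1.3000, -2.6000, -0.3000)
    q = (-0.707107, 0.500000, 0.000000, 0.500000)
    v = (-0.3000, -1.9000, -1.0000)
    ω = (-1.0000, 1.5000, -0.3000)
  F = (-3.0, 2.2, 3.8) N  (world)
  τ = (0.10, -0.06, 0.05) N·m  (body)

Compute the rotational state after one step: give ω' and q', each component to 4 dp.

angular accel α = (0.5536, -0.2850, 0.9333)
ω' = ω + α·dt = (-0.9557, 1.4772, -0.2253)
q⊗(0,ω) = (0.6500000, -0.0428930, -1.4106605, 0.9621321)
updated quaternion q' = (-0.6793, 0.4970, -0.0563, 0.5371)

ω' = (-0.9557, 1.4772, -0.2253)
q' = (-0.6793, 0.4970, -0.0563, 0.5371)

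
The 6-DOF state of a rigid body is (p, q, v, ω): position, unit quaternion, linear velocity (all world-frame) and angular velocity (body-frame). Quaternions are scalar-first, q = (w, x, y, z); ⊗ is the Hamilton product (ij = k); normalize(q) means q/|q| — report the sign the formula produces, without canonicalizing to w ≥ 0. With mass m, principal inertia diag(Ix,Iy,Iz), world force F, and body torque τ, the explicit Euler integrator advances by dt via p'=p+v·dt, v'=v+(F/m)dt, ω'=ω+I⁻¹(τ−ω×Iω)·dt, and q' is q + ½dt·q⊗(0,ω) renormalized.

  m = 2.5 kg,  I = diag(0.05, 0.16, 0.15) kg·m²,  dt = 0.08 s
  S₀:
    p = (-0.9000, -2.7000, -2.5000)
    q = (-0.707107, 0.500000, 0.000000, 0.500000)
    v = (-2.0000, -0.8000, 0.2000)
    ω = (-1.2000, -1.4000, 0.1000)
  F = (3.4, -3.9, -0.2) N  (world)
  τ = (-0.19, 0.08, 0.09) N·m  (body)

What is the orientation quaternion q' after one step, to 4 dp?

q' = (-0.6832, 0.5604, 0.0136, 0.4679)

2q̇ = q⊗(0,ω) = (0.5500000, 1.5485284, 0.3399498, -0.7707107)
q' = normalize(q + ½dt·q⊗(0,ω)) = (-0.6832, 0.5604, 0.0136, 0.4679)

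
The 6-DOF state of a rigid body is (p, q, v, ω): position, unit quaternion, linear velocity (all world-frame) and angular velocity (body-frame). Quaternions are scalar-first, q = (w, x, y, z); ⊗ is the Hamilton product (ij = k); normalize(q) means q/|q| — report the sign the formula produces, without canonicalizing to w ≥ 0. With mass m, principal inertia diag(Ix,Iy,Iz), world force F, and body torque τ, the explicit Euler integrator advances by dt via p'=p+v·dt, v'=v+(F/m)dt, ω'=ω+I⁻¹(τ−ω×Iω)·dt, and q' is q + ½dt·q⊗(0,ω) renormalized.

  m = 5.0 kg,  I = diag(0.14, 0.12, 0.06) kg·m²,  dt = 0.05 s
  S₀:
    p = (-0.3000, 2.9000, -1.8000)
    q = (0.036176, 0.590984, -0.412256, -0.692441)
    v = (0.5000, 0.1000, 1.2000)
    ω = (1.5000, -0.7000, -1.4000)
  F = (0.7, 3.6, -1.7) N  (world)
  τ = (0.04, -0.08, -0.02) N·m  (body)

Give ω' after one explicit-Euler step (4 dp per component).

ω' = (1.5353, -0.6633, -1.4342)

gyro term ω×Iω = (-0.0588, -0.1680, 0.0210)
(τ − ω×Iω)/I = (0.7057, 0.7333, -0.6833)
ω + α·dt = (1.5353, -0.6633, -1.4342)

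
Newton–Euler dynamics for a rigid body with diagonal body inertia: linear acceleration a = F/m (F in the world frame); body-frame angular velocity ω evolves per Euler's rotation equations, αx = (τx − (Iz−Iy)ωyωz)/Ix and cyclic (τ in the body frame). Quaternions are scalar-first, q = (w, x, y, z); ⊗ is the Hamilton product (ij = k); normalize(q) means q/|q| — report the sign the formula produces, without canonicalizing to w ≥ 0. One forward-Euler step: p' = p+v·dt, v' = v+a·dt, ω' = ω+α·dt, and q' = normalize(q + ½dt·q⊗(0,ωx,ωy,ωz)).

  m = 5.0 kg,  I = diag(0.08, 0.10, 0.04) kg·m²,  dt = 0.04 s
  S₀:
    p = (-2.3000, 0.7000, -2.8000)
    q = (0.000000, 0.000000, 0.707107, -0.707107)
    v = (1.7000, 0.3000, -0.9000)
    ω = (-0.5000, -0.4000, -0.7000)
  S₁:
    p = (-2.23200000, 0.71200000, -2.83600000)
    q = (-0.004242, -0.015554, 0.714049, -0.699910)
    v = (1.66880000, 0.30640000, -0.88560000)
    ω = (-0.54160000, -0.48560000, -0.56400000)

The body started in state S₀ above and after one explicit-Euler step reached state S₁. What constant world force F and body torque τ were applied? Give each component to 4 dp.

v₁ − v₀ = (-0.03120000, 0.00640000, 0.01440000)
F = m·Δv/dt = (-3.9000, 0.8000, 1.8000)
rate change Δω = (-0.04160000, -0.08560000, 0.13600000)
precession coupling = (-0.0168, 0.0140, 0.0040)
τ = I·(Δω/dt) + ω₀×(Iω₀) = (-0.1000, -0.2000, 0.1400)

F = (-3.9000, 0.8000, 1.8000)
τ = (-0.1000, -0.2000, 0.1400)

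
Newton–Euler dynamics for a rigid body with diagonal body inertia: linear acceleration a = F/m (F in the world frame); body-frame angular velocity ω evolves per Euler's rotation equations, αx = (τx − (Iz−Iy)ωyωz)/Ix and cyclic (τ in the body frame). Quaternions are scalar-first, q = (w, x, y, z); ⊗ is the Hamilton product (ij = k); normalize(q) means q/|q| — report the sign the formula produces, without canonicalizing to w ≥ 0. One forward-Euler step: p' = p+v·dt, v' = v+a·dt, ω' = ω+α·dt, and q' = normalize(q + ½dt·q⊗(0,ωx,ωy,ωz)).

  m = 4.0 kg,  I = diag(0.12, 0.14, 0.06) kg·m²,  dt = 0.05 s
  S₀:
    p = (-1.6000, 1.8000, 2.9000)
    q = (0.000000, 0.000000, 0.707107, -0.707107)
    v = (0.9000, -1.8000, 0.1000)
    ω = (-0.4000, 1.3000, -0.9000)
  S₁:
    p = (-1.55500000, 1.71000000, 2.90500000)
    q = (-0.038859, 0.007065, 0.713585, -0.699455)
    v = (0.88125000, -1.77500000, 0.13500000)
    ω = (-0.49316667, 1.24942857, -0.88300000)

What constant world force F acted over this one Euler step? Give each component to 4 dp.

F = (-1.5000, 2.0000, 2.8000)

velocity change Δv = (-0.01875000, 0.02500000, 0.03500000)
F = m·Δv/dt = (-1.5000, 2.0000, 2.8000)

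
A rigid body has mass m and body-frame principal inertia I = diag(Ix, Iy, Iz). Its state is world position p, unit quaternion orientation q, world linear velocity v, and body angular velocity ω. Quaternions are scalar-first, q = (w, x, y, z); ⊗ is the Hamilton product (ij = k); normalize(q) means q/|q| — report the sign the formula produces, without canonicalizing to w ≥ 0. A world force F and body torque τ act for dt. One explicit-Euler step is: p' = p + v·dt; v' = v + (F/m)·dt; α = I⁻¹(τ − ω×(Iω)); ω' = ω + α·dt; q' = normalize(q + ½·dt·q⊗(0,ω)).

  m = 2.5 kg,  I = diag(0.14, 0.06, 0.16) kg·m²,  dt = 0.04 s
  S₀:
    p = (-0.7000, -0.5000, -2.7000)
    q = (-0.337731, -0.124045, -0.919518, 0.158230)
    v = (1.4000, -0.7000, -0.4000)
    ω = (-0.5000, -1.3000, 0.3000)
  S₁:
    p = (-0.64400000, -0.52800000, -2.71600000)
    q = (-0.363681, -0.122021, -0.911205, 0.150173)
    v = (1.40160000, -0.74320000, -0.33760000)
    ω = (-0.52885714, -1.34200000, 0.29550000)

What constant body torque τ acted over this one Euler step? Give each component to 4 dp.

τ = (-0.1400, -0.0600, -0.0700)

Δω = ω₁−ω₀ = (-0.02885714, -0.04200000, -0.00450000)
gyro term ω₀×Iω₀ = (-0.0390, 0.0030, -0.0520)
τ = I·(Δω/dt) + ω₀×(Iω₀) = (-0.1400, -0.0600, -0.0700)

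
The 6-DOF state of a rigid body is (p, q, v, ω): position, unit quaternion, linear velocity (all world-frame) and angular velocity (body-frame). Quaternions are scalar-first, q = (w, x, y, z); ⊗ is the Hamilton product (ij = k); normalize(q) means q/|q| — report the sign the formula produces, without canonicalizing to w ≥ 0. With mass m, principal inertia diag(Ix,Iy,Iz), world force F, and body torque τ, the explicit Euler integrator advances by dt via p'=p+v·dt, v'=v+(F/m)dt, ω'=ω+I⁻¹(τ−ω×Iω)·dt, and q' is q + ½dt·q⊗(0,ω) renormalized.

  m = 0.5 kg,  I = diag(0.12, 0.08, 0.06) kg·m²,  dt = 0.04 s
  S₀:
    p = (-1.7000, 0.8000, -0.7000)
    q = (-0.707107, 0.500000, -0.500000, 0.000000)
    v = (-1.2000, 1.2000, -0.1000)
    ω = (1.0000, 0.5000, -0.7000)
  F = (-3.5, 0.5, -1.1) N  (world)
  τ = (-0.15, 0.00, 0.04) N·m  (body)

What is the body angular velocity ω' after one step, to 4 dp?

ω' = (0.9477, 0.5210, -0.6600)

(τ − ω×Iω)/I = (-1.3083, 0.5250, 1.0000)
new body rate ω' = (0.9477, 0.5210, -0.6600)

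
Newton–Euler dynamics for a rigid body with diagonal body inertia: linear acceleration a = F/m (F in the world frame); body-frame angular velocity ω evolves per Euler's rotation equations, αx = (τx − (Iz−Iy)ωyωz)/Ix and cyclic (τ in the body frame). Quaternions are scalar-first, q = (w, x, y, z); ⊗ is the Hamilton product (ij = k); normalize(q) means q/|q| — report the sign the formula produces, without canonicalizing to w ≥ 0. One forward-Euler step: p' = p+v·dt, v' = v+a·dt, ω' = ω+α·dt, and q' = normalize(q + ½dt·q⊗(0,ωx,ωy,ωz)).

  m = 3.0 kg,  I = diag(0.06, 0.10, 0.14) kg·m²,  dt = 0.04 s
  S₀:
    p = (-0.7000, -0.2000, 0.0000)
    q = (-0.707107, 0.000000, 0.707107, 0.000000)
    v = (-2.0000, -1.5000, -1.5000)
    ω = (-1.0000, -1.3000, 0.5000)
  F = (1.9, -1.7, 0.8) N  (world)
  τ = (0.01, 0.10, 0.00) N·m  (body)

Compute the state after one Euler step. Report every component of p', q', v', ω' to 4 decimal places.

p' = (-0.7800, -0.2600, -0.0600)
q' = (-0.6883, 0.0212, 0.7251, 0.0071)
v' = (-1.9747, -1.5227, -1.4893)
ω' = (-0.9760, -1.2760, 0.4851)

linear accel F/m = (0.6333, -0.5667, 0.2667)
new position p' = (-0.7800, -0.2600, -0.0600)
v' = v + a·dt = (-1.9747, -1.5227, -1.4893)
precession coupling ω×(Iω) = (-0.0260, 0.0400, 0.0520)
angular accel α = (0.6000, 0.6000, -0.3714)
new body rate ω' = (-0.9760, -1.2760, 0.4851)
q⊗(0,ω) = (0.9192391, 1.0606605, 0.9192391, 0.3535535)
updated quaternion q' = (-0.6883, 0.0212, 0.7251, 0.0071)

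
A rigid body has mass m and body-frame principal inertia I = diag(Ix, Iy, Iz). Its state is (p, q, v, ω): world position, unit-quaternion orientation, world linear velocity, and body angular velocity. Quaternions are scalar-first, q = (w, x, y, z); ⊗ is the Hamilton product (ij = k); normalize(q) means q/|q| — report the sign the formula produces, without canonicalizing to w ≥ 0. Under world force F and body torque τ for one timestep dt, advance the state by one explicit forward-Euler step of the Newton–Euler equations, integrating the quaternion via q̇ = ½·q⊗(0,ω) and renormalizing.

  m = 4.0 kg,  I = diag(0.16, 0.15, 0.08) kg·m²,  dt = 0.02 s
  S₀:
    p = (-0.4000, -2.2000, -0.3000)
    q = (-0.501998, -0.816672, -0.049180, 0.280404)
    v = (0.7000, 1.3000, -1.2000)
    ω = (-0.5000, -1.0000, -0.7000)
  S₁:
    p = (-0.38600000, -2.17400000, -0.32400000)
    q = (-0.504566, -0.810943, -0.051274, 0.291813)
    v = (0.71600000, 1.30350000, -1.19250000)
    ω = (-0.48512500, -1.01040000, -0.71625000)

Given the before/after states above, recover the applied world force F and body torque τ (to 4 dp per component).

F = (3.2000, 0.7000, 1.5000)
τ = (0.0700, -0.0500, -0.0700)

rate change Δω = (0.01487500, -0.01040000, -0.01625000)
applied torque τ = (0.0700, -0.0500, -0.0700)
v₁ − v₀ = (0.01600000, 0.00350000, 0.00750000)
m·(v₁−v₀)/dt = (3.2000, 0.7000, 1.5000)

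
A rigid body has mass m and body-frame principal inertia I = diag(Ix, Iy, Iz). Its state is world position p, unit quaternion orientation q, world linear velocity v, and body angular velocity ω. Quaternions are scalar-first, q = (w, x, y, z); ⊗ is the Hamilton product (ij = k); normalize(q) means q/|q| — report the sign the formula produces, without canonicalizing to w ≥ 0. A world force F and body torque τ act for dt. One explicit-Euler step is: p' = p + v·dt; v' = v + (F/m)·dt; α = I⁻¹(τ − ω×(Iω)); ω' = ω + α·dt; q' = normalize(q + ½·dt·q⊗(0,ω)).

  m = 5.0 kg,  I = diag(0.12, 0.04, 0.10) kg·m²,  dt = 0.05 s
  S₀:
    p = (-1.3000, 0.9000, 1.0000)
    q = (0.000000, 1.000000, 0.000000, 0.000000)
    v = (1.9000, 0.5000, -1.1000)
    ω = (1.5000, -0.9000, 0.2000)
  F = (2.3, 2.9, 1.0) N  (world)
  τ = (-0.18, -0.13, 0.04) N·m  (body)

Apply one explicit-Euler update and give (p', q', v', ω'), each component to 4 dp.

p' = (-1.2050, 0.9250, 0.9450)
q' = (-0.0375, 0.9990, -0.0050, -0.0225)
v' = (1.9230, 0.5290, -1.0900)
ω' = (1.4295, -1.0700, 0.1660)

p + v·dt = (-1.2050, 0.9250, 0.9450)
v' = v + a·dt = (1.9230, 0.5290, -1.0900)
angular accel α = (-1.4100, -3.4000, -0.6800)
ω + α·dt = (1.4295, -1.0700, 0.1660)
q⊗(0,ω) = (-1.5000000, 0.0000000, -0.2000000, -0.9000000)
updated quaternion q' = (-0.0375, 0.9990, -0.0050, -0.0225)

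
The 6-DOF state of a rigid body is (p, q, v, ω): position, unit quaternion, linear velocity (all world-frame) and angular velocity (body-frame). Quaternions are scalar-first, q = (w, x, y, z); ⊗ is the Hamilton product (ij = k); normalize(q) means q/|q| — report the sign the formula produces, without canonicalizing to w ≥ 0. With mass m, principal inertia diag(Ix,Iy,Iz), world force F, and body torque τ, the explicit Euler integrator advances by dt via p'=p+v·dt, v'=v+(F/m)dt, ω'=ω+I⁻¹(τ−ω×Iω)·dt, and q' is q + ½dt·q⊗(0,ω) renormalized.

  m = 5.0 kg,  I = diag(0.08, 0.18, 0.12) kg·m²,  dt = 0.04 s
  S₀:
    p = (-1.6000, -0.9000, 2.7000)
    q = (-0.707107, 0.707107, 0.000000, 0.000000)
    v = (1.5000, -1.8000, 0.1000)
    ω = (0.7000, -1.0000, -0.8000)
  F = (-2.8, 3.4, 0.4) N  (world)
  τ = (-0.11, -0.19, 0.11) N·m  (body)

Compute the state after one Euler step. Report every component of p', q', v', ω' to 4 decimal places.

p' = (-1.5400, -0.9720, 2.7040)
q' = (-0.7167, 0.6969, 0.0254, -0.0028)
v' = (1.4776, -1.7728, 0.1032)
ω' = (0.6690, -1.0472, -0.7400)

α = I⁻¹(τ − ω×Iω) = (-0.7750, -1.1800, 1.5000)
ω' = ω + α·dt = (0.6690, -1.0472, -0.7400)
Hamilton product q⊗(0,ω) = (-0.4949749, -0.4949749, 1.2727926, -0.1414214)
updated quaternion q' = (-0.7167, 0.6969, 0.0254, -0.0028)
a = (-0.5600, 0.6800, 0.0800)
p + v·dt = (-1.5400, -0.9720, 2.7040)
v' = v + a·dt = (1.4776, -1.7728, 0.1032)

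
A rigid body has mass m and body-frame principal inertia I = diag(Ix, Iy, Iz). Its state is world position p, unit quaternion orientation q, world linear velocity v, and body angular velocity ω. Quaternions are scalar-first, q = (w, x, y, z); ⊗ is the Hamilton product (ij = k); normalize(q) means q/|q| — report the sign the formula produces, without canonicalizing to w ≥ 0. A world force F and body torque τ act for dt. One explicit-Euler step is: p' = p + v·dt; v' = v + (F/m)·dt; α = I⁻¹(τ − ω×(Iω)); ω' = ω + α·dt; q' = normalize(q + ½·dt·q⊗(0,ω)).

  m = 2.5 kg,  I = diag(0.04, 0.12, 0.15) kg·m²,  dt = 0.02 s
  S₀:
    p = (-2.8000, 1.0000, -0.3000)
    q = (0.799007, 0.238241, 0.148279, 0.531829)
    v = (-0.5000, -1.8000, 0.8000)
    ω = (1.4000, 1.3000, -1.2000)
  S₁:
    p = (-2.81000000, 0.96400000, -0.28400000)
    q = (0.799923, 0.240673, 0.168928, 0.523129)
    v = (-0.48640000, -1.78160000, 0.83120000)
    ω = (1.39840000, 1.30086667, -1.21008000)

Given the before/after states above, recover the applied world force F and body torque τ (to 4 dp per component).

F = (1.7000, 2.3000, 3.9000)
τ = (-0.0500, 0.1900, 0.0700)

velocity change Δv = (0.01360000, 0.01840000, 0.03120000)
F = m·Δv/dt = (1.7000, 2.3000, 3.9000)
rate change Δω = (-0.00160000, 0.00086667, -0.01008000)
τ = I·(Δω/dt) + ω₀×(Iω₀) = (-0.0500, 0.1900, 0.0700)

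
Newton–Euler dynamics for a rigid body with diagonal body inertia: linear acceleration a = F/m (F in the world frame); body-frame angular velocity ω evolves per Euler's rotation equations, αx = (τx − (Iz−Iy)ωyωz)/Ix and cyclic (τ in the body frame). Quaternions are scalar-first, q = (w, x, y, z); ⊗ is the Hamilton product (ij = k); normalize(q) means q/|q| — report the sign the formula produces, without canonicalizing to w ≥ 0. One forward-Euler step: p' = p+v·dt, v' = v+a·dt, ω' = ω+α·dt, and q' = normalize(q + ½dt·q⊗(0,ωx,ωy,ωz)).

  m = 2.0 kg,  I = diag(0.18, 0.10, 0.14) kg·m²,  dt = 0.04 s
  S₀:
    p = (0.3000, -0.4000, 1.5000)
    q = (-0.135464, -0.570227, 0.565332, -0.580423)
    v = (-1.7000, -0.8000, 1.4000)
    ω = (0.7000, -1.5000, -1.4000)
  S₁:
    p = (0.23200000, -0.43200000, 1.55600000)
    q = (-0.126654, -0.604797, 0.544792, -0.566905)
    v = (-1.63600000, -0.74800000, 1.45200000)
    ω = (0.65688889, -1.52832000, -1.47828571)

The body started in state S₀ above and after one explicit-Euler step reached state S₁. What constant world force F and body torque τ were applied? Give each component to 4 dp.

F = (3.2000, 2.6000, 2.6000)
τ = (-0.1100, -0.1100, -0.1900)

ω₁ − ω₀ = (-0.04311111, -0.02832000, -0.07828571)
I·α + gyro = (-0.1100, -0.1100, -0.1900)
Δv = v₁−v₀ = (0.06400000, 0.05200000, 0.05200000)
applied force F = (3.2000, 2.6000, 2.6000)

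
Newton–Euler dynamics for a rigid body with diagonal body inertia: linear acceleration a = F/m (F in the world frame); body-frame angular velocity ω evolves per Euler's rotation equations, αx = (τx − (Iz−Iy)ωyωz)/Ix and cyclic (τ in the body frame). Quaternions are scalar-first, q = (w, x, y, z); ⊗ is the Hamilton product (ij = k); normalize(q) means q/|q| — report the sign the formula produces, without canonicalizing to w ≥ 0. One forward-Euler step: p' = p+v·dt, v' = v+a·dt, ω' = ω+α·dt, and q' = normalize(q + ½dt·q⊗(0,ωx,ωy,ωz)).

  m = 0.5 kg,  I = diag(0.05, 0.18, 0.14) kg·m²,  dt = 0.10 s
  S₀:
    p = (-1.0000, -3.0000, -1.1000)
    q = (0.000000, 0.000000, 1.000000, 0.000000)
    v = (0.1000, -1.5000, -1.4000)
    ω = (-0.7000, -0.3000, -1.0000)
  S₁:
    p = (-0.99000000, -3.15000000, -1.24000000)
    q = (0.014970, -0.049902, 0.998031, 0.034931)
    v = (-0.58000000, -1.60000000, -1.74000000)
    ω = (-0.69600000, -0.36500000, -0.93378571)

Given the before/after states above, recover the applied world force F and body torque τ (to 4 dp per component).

rate change Δω = (0.00400000, -0.06500000, 0.06621429)
precession coupling = (-0.0120, -0.0630, 0.0273)
I·α + gyro = (-0.0100, -0.1800, 0.1200)
v₁ − v₀ = (-0.68000000, -0.10000000, -0.34000000)
F = m·Δv/dt = (-3.4000, -0.5000, -1.7000)

F = (-3.4000, -0.5000, -1.7000)
τ = (-0.0100, -0.1800, 0.1200)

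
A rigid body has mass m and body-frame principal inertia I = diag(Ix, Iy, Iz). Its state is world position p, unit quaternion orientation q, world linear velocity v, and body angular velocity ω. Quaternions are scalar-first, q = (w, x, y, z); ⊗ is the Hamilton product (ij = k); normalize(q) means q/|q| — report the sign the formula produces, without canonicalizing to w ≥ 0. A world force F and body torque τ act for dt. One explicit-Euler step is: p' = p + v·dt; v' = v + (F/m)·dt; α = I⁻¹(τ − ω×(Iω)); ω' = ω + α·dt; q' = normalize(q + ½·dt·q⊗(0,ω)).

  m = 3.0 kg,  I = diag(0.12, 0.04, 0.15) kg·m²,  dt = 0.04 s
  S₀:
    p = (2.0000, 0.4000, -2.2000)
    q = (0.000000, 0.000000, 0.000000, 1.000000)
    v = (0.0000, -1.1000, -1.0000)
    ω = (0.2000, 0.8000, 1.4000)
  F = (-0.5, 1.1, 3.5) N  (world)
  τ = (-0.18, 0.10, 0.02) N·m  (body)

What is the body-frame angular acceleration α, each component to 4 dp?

α = (-2.5267, 2.7100, 0.2187)

precession coupling ω×(Iω) = (0.1232, -0.0084, -0.0128)
α = I⁻¹(τ − ω×Iω) = (-2.5267, 2.7100, 0.2187)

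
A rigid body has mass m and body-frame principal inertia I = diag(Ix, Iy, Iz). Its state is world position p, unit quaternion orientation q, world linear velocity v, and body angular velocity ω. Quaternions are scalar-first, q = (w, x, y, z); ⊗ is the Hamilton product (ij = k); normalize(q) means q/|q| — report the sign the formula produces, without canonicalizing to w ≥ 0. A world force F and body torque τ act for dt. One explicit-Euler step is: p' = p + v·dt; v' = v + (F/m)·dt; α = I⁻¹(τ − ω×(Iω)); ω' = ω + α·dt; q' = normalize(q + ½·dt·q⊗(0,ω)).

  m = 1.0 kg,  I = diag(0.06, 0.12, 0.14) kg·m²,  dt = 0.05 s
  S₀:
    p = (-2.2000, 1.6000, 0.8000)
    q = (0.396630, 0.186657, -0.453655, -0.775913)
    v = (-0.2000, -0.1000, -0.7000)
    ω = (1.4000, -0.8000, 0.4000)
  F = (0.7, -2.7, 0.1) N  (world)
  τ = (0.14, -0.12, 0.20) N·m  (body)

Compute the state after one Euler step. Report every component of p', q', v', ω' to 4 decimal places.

a = (0.7000, -2.7000, 0.1000)
p + v·dt = (-2.2100, 1.5950, 0.7650)
v + (F/m)dt = (-0.1650, -0.2350, -0.6950)
ω×(Iω) gyroscopic = (-0.0064, -0.0448, -0.0672)
(τ − ω×Iω)/I = (2.4400, -0.6267, 1.9086)
new body rate ω' = (1.5220, -0.8313, 0.4954)
q⊗(0,ω) = (-0.3138786, -0.2469104, -1.4782450, 0.6444434)
updated quaternion q' = (0.3884, 0.1803, -0.4902, -0.7591)

p' = (-2.2100, 1.5950, 0.7650)
q' = (0.3884, 0.1803, -0.4902, -0.7591)
v' = (-0.1650, -0.2350, -0.6950)
ω' = (1.5220, -0.8313, 0.4954)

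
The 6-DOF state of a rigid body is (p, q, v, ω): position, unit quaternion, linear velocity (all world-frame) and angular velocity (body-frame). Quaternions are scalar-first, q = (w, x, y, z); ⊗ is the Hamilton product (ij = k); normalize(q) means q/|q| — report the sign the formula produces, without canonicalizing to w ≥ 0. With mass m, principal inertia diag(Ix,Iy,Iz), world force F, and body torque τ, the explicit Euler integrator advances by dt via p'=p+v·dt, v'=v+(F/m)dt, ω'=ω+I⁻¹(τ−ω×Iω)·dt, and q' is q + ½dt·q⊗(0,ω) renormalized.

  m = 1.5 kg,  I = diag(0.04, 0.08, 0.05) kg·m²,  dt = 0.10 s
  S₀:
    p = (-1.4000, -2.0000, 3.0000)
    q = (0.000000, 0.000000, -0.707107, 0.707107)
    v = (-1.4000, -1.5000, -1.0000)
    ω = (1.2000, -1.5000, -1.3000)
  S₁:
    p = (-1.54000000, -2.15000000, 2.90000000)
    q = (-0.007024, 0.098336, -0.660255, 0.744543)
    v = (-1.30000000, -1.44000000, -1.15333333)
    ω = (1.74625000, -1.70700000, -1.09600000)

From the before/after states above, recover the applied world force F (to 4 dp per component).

Δv = v₁−v₀ = (0.10000000, 0.06000000, -0.15333333)
F = m·Δv/dt = (1.5000, 0.9000, -2.3000)

F = (1.5000, 0.9000, -2.3000)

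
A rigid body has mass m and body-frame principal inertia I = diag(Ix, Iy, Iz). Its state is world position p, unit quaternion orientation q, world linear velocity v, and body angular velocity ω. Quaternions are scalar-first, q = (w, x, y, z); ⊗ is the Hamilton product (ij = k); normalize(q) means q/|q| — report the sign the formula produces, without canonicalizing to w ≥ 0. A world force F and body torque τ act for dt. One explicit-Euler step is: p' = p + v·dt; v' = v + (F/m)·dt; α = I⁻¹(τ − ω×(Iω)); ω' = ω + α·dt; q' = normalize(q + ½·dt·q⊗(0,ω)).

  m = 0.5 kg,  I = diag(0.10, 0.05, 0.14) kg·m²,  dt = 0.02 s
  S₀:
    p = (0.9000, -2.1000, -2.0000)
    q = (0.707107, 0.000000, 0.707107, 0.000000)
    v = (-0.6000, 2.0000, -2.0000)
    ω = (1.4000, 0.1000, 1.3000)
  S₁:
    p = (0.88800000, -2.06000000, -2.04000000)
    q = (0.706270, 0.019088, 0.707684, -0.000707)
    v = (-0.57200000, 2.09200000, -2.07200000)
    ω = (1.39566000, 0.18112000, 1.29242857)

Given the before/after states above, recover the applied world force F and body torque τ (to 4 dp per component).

Δω = ω₁−ω₀ = (-0.00434000, 0.08112000, -0.00757143)
I·α + gyro = (-0.0100, 0.1300, -0.0600)
velocity change Δv = (0.02800000, 0.09200000, -0.07200000)
F = m·Δv/dt = (0.7000, 2.3000, -1.8000)

F = (0.7000, 2.3000, -1.8000)
τ = (-0.0100, 0.1300, -0.0600)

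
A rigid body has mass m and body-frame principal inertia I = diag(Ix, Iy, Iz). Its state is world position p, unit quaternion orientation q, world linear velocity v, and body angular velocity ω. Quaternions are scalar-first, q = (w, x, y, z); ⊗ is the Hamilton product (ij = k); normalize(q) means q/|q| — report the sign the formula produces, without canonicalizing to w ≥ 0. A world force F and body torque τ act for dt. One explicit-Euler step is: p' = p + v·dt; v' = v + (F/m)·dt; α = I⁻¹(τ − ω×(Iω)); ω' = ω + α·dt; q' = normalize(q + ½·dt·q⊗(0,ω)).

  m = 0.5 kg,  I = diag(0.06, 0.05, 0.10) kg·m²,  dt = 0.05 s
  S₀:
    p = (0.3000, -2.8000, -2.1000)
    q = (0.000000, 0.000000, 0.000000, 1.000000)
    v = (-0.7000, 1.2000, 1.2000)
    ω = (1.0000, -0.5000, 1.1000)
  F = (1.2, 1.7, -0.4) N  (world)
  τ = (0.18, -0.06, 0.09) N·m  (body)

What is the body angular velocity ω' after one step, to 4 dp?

ω' = (1.1729, -0.5160, 1.1425)

precession coupling ω×(Iω) = (-0.0275, -0.0440, 0.0050)
(τ − ω×Iω)/I = (3.4583, -0.3200, 0.8500)
new body rate ω' = (1.1729, -0.5160, 1.1425)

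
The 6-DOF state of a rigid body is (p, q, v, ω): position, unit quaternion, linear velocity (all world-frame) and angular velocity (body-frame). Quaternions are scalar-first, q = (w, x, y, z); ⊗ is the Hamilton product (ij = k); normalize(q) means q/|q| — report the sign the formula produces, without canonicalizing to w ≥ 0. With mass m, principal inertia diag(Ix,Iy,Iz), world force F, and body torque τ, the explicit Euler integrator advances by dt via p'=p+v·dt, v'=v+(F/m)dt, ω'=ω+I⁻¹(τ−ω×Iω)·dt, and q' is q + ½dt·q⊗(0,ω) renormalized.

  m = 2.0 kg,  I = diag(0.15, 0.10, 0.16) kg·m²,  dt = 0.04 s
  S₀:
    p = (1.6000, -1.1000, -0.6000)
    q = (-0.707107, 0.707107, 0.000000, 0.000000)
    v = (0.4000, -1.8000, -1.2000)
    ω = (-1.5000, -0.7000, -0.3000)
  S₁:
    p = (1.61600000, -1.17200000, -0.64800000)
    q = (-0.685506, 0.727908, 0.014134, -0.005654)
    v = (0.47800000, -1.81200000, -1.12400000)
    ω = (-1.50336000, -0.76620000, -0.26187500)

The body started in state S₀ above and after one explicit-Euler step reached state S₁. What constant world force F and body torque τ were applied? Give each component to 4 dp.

F = (3.9000, -0.6000, 3.8000)
τ = (0.0000, -0.1700, 0.1000)

ω₁ − ω₀ = (-0.00336000, -0.06620000, 0.03812500)
ω₀×(Iω₀) = (0.0126, -0.0045, -0.0525)
τ = I·(Δω/dt) + ω₀×(Iω₀) = (0.0000, -0.1700, 0.1000)
Δv = v₁−v₀ = (0.07800000, -0.01200000, 0.07600000)
F = m·Δv/dt = (3.9000, -0.6000, 3.8000)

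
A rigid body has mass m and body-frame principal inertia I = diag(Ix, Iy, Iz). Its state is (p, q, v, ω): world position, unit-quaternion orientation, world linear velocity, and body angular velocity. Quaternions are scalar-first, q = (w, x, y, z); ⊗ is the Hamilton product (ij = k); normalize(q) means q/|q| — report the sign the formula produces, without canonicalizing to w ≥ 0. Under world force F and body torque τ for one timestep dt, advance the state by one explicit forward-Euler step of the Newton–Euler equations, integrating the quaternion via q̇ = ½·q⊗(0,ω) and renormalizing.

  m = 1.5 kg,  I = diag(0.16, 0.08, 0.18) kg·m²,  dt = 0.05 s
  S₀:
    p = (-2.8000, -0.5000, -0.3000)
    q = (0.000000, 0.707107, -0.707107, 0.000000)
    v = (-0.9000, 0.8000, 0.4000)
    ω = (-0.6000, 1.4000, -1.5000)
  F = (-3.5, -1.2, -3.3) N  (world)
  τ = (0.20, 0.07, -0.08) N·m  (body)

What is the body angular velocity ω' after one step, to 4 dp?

ω' = (-0.4719, 1.4550, -1.5409)

precession coupling ω×(Iω) = (-0.2100, -0.0180, 0.0672)
(τ − ω×Iω)/I = (2.5625, 1.1000, -0.8178)
new body rate ω' = (-0.4719, 1.4550, -1.5409)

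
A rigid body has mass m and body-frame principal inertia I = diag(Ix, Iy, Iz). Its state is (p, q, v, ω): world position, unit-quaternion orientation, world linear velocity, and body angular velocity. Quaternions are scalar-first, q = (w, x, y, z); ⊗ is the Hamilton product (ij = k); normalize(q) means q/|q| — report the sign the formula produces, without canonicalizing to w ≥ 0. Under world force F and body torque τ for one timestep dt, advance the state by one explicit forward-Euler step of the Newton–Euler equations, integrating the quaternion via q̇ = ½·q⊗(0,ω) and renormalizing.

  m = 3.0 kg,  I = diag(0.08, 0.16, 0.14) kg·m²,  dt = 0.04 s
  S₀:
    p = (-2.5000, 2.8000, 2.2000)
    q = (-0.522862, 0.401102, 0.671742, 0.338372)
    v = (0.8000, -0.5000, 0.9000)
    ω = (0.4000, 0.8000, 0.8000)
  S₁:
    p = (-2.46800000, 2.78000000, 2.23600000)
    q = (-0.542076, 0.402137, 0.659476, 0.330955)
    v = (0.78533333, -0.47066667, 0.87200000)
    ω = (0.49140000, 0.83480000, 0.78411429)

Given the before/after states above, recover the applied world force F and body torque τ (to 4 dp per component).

F = (-1.1000, 2.2000, -2.1000)
τ = (0.1700, 0.1200, -0.0300)

v₁ − v₀ = (-0.01466667, 0.02933333, -0.02800000)
F = m·Δv/dt = (-1.1000, 2.2000, -2.1000)
Δω = ω₁−ω₀ = (0.09140000, 0.03480000, -0.01588571)
precession coupling = (-0.0128, -0.0192, 0.0256)
I·α + gyro = (0.1700, 0.1200, -0.0300)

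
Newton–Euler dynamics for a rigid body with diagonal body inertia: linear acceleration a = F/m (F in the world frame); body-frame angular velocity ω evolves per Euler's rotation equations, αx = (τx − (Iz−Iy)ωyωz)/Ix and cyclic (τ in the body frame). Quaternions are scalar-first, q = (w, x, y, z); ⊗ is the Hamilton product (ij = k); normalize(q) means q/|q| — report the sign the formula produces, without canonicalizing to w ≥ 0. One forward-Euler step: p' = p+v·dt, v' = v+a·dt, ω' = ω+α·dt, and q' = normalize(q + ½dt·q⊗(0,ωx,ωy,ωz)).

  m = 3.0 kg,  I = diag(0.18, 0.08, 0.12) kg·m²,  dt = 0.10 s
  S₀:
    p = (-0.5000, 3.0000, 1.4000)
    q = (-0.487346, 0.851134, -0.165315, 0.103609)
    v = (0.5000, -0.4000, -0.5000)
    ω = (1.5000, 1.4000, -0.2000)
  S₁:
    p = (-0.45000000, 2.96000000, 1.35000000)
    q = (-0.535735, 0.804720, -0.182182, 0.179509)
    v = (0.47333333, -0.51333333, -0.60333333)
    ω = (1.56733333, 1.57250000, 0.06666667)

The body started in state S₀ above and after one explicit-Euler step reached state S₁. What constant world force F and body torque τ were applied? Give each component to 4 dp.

Δω = ω₁−ω₀ = (0.06733333, 0.17250000, 0.26666667)
I·α + gyro = (0.1100, 0.1200, 0.1100)
v₁ − v₀ = (-0.02666667, -0.11333333, -0.10333333)
applied force F = (-0.8000, -3.4000, -3.1000)

F = (-0.8000, -3.4000, -3.1000)
τ = (0.1100, 0.1200, 0.1100)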